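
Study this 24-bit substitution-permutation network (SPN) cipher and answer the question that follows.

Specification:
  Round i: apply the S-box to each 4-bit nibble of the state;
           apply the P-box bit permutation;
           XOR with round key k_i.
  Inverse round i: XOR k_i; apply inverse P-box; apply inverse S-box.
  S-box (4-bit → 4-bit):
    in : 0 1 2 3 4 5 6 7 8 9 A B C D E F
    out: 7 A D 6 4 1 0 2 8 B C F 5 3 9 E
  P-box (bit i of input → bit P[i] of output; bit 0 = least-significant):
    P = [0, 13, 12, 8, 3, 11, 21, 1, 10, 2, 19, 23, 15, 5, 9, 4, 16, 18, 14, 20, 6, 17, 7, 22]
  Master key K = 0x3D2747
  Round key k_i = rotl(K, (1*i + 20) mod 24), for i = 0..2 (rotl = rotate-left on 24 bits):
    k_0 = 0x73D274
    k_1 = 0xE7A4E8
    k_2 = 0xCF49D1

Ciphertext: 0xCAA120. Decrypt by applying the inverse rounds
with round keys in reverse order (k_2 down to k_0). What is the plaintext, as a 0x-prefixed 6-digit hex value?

s_0 = ciphertext = 0xCAA120
s_1 = InvRound(s_0, k_2) = 0xC0967D
s_2 = InvRound(s_1, k_1) = 0x3DA740
s_3 = InvRound(s_2, k_0) = 0x13106F

0x13106F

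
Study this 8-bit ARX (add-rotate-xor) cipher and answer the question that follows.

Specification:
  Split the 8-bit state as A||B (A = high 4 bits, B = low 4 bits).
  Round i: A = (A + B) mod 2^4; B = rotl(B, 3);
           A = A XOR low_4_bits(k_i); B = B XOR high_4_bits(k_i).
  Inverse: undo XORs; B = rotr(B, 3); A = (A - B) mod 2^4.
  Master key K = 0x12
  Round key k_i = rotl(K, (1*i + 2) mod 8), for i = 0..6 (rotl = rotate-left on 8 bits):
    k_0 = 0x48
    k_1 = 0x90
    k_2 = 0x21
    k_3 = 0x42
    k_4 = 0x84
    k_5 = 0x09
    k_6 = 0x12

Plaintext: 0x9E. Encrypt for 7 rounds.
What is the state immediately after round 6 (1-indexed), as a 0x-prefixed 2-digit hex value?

s_0 = plaintext = 0x9E
s_1 = Round(s_0, k_0) = 0xF3
s_2 = Round(s_1, k_1) = 0x20
s_3 = Round(s_2, k_2) = 0x32
s_4 = Round(s_3, k_3) = 0x75
s_5 = Round(s_4, k_4) = 0x82
s_6 = Round(s_5, k_5) = 0x31
s_7 = Round(s_6, k_6) = 0x69

0x31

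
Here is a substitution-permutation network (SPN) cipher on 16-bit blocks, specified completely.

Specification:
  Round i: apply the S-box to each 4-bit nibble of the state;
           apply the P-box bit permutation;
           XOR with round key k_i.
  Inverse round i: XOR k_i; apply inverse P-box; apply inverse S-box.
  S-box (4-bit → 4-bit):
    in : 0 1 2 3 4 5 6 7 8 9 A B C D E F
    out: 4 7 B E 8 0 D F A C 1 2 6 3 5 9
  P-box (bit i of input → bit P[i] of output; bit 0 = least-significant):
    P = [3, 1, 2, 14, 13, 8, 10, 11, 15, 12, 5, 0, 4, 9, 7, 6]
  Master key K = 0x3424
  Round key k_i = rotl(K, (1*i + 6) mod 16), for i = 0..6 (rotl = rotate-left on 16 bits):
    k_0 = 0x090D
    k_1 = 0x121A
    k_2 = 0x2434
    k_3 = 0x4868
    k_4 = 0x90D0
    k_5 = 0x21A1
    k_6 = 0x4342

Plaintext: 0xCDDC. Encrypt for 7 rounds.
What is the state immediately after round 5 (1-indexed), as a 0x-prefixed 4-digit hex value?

0xD6FD

s_0 = plaintext = 0xCDDC
s_1 = Round(s_0, k_0) = 0xBA8B
s_2 = Round(s_1, k_1) = 0x9918
s_3 = Round(s_2, k_2) = 0x41D7
s_4 = Round(s_3, k_3) = 0xB906
s_5 = Round(s_4, k_4) = 0xD6FD
s_6 = Round(s_5, k_5) = 0x8B9A
s_7 = Round(s_6, k_6) = 0x5D0A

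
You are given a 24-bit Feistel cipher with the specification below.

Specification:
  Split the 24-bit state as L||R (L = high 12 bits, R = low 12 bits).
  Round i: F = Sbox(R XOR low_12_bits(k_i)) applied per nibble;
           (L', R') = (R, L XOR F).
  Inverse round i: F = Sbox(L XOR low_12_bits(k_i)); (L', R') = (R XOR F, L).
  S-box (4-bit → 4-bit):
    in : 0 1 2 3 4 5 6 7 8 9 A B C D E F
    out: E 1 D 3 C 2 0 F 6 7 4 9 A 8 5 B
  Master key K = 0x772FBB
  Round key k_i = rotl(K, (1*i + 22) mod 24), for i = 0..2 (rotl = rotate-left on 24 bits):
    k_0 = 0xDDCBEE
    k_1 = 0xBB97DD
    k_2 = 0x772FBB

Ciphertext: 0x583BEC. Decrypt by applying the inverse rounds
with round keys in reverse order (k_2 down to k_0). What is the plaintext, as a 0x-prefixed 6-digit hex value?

s_0 = ciphertext = 0x583BEC
s_1 = InvRound(s_0, k_2) = 0xFDA583
s_2 = InvRound(s_1, k_1) = 0x36CFDA
s_3 = InvRound(s_2, k_0) = 0x9B736C

0x9B736C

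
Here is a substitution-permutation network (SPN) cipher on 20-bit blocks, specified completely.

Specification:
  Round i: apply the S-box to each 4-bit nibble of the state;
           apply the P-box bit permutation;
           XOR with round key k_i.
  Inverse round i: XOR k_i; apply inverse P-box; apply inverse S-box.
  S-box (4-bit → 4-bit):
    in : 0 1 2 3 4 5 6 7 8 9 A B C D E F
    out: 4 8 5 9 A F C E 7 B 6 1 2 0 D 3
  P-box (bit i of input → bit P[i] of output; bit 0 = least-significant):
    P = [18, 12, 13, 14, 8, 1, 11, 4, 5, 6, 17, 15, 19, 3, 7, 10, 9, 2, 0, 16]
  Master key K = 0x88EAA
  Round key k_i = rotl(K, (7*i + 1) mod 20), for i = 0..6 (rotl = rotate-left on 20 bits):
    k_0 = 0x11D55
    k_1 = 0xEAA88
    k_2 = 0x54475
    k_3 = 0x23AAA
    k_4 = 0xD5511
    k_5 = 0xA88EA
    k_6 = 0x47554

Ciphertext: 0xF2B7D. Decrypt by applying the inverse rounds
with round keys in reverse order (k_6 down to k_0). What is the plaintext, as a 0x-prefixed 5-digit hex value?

s_0 = ciphertext = 0xF2B7D
s_1 = InvRound(s_0, k_6) = 0xE9204
s_2 = InvRound(s_1, k_5) = 0xFAFAF
s_3 = InvRound(s_2, k_4) = 0xFAE77
s_4 = InvRound(s_3, k_3) = 0x7541F
s_5 = InvRound(s_4, k_2) = 0xDC8CC
s_6 = InvRound(s_5, k_1) = 0x9DAD6
s_7 = InvRound(s_6, k_0) = 0x2E1F1

0x2E1F1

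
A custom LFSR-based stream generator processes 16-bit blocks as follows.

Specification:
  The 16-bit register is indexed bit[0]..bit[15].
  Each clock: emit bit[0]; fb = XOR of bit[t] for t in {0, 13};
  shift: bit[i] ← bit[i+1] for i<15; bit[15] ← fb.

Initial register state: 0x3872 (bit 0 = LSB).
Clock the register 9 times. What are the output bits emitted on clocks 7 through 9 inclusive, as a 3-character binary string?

100

reg_0 = 0x3872
clock 1: out=0, reg = 0x9C39
clock 2: out=1, reg = 0xCE1C
clock 3: out=0, reg = 0x670E
clock 4: out=0, reg = 0xB387
clock 5: out=1, reg = 0x59C3
clock 6: out=1, reg = 0xACE1
clock 7: out=1, reg = 0x5670
clock 8: out=0, reg = 0x2B38
clock 9: out=0, reg = 0x959C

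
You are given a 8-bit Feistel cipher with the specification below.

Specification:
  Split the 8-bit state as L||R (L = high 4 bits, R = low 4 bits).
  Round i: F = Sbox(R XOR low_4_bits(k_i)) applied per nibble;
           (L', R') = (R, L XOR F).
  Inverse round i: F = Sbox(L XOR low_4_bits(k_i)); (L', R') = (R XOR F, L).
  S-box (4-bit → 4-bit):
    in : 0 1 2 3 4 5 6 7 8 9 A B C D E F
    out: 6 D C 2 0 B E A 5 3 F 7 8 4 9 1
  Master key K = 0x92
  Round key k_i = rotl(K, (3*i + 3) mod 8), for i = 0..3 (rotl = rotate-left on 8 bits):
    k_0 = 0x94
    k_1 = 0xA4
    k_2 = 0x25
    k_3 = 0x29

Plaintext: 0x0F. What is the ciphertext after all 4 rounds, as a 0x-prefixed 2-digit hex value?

s_0 = plaintext = 0x0F
s_1 = Round(s_0, k_0) = 0xF7
s_2 = Round(s_1, k_1) = 0x7D
s_3 = Round(s_2, k_2) = 0xD2
s_4 = Round(s_3, k_3) = 0x2A

0x2A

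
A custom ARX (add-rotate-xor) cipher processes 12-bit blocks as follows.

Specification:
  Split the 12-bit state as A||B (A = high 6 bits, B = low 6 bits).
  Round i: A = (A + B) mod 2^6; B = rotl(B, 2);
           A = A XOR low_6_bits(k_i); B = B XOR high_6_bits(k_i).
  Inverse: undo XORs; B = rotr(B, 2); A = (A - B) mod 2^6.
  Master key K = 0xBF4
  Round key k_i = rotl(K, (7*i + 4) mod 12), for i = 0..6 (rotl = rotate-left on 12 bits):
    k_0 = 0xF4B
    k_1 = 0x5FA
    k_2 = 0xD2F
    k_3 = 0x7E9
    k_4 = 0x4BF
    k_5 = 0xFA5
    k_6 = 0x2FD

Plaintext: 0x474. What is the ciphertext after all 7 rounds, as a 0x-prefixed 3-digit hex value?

0x683

s_0 = plaintext = 0x474
s_1 = Round(s_0, k_0) = 0x3AE
s_2 = Round(s_1, k_1) = 0x1AD
s_3 = Round(s_2, k_2) = 0x702
s_4 = Round(s_3, k_3) = 0xDD7
s_5 = Round(s_4, k_4) = 0xC4F
s_6 = Round(s_5, k_5) = 0x942
s_7 = Round(s_6, k_6) = 0x683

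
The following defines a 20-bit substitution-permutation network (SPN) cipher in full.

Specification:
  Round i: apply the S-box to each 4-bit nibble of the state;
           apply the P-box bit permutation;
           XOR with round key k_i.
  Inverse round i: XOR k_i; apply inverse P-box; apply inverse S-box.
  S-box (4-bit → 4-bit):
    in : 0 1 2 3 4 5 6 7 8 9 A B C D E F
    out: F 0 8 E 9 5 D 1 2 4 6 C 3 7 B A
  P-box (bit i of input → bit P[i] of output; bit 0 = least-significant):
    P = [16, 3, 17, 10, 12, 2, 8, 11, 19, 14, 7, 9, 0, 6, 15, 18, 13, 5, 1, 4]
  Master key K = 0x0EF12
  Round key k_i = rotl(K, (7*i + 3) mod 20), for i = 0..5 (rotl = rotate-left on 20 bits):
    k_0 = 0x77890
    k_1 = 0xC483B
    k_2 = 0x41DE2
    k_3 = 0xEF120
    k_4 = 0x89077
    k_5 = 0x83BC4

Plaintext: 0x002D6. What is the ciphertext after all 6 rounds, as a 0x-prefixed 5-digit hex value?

s_0 = plaintext = 0x002D6
s_1 = Round(s_0, k_0) = 0x0CFE7
s_2 = Round(s_1, k_1) = 0xD324C
s_3 = Round(s_2, k_2) = 0x1A788
s_4 = Round(s_3, k_3) = 0x6716C
s_5 = Round(s_4, k_4) = 0x9A96C
s_6 = Round(s_5, k_5) = 0x9A20E

0x9A20E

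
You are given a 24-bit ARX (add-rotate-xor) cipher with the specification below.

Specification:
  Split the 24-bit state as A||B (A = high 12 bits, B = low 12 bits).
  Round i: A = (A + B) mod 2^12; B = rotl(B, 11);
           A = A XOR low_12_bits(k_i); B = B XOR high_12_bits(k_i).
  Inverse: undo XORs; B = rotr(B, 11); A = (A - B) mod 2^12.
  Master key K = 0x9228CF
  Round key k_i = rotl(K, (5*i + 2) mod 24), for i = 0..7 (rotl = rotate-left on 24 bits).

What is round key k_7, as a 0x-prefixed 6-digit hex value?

0x19F245

K = 0x9228CF
k_0 = rotl(K, (5*0+2) mod 24) = rotl(K, 2) = 0x48A33E
k_1 = rotl(K, (5*1+2) mod 24) = rotl(K, 7) = 0x1467C9
k_2 = rotl(K, (5*2+2) mod 24) = rotl(K, 12) = 0x8CF922
k_3 = rotl(K, (5*3+2) mod 24) = rotl(K, 17) = 0x9F2451
k_4 = rotl(K, (5*4+2) mod 24) = rotl(K, 22) = 0xE48A33
k_5 = rotl(K, (5*5+2) mod 24) = rotl(K, 3) = 0x91467C
k_6 = rotl(K, (5*6+2) mod 24) = rotl(K, 8) = 0x28CF92
k_7 = rotl(K, (5*7+2) mod 24) = rotl(K, 13) = 0x19F245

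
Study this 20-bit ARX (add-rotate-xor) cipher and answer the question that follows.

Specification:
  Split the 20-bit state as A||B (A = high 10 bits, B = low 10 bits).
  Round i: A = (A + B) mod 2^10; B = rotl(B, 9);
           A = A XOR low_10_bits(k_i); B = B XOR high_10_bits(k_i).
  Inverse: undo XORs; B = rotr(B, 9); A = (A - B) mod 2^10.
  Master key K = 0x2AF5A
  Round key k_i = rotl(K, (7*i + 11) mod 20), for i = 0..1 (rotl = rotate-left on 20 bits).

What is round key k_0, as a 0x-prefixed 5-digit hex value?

0xAD157

K = 0x2AF5A
k_0 = rotl(K, (7*0+11) mod 20) = rotl(K, 11) = 0xAD157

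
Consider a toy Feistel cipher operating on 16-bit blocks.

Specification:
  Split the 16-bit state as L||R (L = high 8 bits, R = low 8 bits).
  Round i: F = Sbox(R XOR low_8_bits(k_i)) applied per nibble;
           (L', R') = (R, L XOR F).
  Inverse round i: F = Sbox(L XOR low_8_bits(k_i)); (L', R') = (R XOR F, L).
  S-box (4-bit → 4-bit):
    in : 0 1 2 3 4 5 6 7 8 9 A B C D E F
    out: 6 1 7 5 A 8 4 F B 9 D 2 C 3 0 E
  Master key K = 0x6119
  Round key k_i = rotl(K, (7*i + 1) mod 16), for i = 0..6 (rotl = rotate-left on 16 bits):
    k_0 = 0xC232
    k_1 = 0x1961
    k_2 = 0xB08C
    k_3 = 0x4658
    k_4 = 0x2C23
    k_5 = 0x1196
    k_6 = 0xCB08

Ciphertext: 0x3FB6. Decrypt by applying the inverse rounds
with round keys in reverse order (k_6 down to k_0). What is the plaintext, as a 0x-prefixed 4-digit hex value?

0xB221

s_0 = ciphertext = 0x3FB6
s_1 = InvRound(s_0, k_6) = 0xE93F
s_2 = InvRound(s_1, k_5) = 0xC1E9
s_3 = InvRound(s_2, k_4) = 0xEEC1
s_4 = InvRound(s_3, k_3) = 0xE5EE
s_5 = InvRound(s_4, k_2) = 0xA7E5
s_6 = InvRound(s_5, k_1) = 0x21A7
s_7 = InvRound(s_6, k_0) = 0xB221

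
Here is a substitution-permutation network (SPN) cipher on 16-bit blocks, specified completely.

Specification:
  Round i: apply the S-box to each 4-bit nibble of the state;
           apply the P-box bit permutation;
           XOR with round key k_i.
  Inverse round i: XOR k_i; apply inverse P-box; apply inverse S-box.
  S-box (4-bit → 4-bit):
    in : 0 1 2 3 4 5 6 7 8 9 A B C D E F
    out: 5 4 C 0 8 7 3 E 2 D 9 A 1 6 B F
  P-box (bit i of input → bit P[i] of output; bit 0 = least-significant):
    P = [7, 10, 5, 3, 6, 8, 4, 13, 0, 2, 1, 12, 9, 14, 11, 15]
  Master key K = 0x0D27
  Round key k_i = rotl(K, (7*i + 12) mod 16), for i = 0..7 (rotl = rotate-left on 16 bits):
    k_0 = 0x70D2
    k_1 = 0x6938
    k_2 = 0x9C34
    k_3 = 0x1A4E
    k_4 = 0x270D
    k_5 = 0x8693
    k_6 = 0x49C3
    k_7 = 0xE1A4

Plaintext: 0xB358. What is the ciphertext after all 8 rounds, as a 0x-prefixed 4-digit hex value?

s_0 = plaintext = 0xB358
s_1 = Round(s_0, k_0) = 0xB582
s_2 = Round(s_1, k_1) = 0xA817
s_3 = Round(s_2, k_2) = 0x1A08
s_4 = Round(s_3, k_3) = 0x061F
s_5 = Round(s_4, k_4) = 0x29B0
s_6 = Round(s_5, k_5) = 0x3F30
s_7 = Round(s_6, k_6) = 0x5964
s_8 = Round(s_7, k_7) = 0xBAEF

0xBAEF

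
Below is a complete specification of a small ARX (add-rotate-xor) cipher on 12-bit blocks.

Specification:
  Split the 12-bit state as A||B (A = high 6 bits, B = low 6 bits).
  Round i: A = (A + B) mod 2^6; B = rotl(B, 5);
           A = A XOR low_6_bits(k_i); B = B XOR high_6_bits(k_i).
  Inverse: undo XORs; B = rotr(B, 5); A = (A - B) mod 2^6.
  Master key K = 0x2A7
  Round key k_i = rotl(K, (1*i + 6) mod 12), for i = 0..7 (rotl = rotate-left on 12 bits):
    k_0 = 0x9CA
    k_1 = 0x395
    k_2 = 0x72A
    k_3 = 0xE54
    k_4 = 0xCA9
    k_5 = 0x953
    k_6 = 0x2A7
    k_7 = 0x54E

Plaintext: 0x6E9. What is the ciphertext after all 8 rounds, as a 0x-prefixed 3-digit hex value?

s_0 = plaintext = 0x6E9
s_1 = Round(s_0, k_0) = 0x393
s_2 = Round(s_1, k_1) = 0xD27
s_3 = Round(s_2, k_2) = 0xC6F
s_4 = Round(s_3, k_3) = 0xD0E
s_5 = Round(s_4, k_4) = 0xAF5
s_6 = Round(s_5, k_5) = 0xCDF
s_7 = Round(s_6, k_6) = 0xD65
s_8 = Round(s_7, k_7) = 0x527

0x527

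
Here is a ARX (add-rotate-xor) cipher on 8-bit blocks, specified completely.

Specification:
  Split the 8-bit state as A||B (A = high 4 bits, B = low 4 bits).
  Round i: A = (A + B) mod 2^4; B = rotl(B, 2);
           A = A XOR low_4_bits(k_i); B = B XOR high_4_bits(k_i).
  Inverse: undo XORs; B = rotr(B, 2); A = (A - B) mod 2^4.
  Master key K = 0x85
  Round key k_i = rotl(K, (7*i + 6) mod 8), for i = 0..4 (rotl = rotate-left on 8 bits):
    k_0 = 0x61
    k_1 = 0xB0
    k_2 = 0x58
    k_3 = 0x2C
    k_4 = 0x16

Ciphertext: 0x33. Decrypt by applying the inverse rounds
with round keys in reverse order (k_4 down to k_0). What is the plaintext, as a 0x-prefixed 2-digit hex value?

s_0 = ciphertext = 0x33
s_1 = InvRound(s_0, k_4) = 0xD8
s_2 = InvRound(s_1, k_3) = 0x7A
s_3 = InvRound(s_2, k_2) = 0x0F
s_4 = InvRound(s_3, k_1) = 0xF1
s_5 = InvRound(s_4, k_0) = 0x1D

0x1D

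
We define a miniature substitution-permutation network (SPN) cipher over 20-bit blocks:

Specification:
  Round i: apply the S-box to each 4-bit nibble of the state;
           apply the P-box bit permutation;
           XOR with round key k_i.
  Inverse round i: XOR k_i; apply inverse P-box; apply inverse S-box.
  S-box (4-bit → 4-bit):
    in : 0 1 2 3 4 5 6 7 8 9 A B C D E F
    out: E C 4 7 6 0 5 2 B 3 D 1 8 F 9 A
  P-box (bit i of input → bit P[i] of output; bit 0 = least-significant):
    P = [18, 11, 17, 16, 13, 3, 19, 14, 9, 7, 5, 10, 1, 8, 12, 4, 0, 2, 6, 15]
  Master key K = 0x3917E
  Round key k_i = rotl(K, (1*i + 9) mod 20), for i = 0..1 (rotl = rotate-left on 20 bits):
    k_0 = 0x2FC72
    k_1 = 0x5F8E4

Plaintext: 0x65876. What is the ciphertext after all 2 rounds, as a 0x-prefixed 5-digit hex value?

s_0 = plaintext = 0x65876
s_1 = Round(s_0, k_0) = 0x4FABB
s_2 = Round(s_1, k_1) = 0x1DF90

0x1DF90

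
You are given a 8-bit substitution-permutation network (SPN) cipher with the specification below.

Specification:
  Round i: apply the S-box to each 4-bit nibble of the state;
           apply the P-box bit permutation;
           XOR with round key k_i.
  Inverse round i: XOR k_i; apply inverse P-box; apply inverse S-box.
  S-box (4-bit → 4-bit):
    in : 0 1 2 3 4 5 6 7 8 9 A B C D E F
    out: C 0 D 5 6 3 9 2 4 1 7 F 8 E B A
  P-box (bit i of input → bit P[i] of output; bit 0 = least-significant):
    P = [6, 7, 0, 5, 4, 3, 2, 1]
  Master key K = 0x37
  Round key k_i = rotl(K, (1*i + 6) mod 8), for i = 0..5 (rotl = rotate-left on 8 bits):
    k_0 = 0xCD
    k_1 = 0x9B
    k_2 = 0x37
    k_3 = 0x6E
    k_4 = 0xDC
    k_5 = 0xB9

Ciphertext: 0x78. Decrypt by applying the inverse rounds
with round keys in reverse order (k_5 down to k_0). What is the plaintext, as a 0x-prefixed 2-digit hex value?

s_0 = ciphertext = 0x78
s_1 = InvRound(s_0, k_5) = 0x1A
s_2 = InvRound(s_1, k_4) = 0x05
s_3 = InvRound(s_2, k_3) = 0xF2
s_4 = InvRound(s_3, k_2) = 0x8A
s_5 = InvRound(s_4, k_1) = 0x98
s_6 = InvRound(s_5, k_0) = 0x33

0x33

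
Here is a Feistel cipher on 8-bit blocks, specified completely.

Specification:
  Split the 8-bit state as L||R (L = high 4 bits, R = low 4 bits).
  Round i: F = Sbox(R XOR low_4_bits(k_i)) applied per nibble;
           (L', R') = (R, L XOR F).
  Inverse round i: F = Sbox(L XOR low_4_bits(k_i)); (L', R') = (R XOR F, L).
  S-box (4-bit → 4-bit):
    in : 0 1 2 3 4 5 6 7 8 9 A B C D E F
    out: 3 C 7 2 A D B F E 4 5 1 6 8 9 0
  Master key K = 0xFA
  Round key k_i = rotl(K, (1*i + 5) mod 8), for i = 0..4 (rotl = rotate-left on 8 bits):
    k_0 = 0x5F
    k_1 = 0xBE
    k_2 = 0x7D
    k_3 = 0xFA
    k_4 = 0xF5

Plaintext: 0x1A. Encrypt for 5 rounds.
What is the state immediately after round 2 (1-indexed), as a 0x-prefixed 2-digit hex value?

s_0 = plaintext = 0x1A
s_1 = Round(s_0, k_0) = 0xAC
s_2 = Round(s_1, k_1) = 0xCD
s_3 = Round(s_2, k_2) = 0xDF
s_4 = Round(s_3, k_3) = 0xF0
s_5 = Round(s_4, k_4) = 0x02

0xCD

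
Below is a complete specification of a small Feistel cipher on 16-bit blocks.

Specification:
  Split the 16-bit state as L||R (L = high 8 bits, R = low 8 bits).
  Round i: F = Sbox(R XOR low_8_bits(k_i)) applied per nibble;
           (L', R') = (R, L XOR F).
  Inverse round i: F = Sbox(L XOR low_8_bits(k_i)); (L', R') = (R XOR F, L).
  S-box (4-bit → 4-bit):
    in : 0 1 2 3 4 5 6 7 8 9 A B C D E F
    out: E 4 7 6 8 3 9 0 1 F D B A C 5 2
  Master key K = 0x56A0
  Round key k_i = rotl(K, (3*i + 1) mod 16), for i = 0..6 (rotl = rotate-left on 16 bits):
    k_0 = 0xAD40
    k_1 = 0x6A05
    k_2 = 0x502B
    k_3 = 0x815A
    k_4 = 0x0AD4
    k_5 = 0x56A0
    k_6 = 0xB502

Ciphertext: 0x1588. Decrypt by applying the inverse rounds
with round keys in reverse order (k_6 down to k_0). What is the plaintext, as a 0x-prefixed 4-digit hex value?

s_0 = ciphertext = 0x1588
s_1 = InvRound(s_0, k_6) = 0xC815
s_2 = InvRound(s_1, k_5) = 0x84C8
s_3 = InvRound(s_2, k_4) = 0xF684
s_4 = InvRound(s_3, k_3) = 0x5EF6
s_5 = InvRound(s_4, k_2) = 0xF55E
s_6 = InvRound(s_5, k_1) = 0x70F5
s_7 = InvRound(s_6, k_0) = 0x9B70

0x9B70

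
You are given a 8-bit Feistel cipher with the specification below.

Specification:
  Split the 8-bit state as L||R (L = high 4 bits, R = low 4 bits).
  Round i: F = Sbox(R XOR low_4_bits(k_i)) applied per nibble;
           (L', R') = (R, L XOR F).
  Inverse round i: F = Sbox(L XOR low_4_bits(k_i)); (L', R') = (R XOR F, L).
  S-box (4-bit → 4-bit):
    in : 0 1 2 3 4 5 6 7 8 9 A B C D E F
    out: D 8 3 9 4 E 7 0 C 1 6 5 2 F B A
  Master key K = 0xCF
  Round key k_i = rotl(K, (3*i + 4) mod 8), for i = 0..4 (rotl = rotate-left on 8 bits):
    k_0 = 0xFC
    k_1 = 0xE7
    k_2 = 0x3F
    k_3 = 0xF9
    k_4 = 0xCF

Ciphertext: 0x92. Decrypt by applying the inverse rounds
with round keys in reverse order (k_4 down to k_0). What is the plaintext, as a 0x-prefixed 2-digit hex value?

s_0 = ciphertext = 0x92
s_1 = InvRound(s_0, k_4) = 0x59
s_2 = InvRound(s_1, k_3) = 0xB5
s_3 = InvRound(s_2, k_2) = 0x1B
s_4 = InvRound(s_3, k_1) = 0xC1
s_5 = InvRound(s_4, k_0) = 0xCC

0xCC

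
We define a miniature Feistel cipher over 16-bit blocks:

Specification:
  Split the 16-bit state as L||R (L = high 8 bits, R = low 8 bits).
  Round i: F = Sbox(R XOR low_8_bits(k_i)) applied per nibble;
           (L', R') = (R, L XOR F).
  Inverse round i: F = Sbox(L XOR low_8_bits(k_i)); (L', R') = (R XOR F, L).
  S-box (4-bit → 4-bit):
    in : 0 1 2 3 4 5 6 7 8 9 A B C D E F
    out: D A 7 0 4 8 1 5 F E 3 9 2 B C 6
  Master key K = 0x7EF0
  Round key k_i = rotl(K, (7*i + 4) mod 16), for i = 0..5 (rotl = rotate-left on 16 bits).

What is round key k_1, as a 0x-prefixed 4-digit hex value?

K = 0x7EF0
k_0 = rotl(K, (7*0+4) mod 16) = rotl(K, 4) = 0xEF07
k_1 = rotl(K, (7*1+4) mod 16) = rotl(K, 11) = 0x83F7

0x83F7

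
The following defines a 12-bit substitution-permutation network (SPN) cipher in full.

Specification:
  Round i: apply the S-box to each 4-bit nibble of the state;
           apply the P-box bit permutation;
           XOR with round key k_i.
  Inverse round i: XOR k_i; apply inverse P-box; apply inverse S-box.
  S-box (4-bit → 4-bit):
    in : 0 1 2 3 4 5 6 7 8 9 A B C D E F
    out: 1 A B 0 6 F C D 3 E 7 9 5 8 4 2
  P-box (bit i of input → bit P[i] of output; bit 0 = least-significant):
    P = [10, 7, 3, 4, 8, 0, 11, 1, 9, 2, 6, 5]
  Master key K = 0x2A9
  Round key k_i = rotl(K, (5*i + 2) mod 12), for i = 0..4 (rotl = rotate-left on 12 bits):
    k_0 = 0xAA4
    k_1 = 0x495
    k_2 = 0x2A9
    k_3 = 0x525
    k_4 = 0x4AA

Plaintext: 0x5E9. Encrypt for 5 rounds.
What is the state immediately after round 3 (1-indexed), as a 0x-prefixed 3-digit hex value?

0x092

s_0 = plaintext = 0x5E9
s_1 = Round(s_0, k_0) = 0x058
s_2 = Round(s_1, k_1) = 0xB16
s_3 = Round(s_2, k_2) = 0x092
s_4 = Round(s_3, k_3) = 0xBB6
s_5 = Round(s_4, k_4) = 0x790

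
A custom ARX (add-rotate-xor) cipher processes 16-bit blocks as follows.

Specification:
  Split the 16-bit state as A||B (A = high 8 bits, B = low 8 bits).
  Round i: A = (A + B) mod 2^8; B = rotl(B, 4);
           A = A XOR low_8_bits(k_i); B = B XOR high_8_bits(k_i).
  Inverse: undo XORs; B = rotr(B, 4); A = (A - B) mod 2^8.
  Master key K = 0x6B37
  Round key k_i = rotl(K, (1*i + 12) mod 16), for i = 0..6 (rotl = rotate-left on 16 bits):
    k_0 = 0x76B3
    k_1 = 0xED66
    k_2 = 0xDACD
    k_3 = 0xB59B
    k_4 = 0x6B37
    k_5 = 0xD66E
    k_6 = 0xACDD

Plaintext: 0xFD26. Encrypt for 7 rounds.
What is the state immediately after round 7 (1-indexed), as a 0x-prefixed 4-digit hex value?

s_0 = plaintext = 0xFD26
s_1 = Round(s_0, k_0) = 0x9014
s_2 = Round(s_1, k_1) = 0xC2AC
s_3 = Round(s_2, k_2) = 0xA310
s_4 = Round(s_3, k_3) = 0x28B4
s_5 = Round(s_4, k_4) = 0xEB20
s_6 = Round(s_5, k_5) = 0x65D4
s_7 = Round(s_6, k_6) = 0xE4E1

0xE4E1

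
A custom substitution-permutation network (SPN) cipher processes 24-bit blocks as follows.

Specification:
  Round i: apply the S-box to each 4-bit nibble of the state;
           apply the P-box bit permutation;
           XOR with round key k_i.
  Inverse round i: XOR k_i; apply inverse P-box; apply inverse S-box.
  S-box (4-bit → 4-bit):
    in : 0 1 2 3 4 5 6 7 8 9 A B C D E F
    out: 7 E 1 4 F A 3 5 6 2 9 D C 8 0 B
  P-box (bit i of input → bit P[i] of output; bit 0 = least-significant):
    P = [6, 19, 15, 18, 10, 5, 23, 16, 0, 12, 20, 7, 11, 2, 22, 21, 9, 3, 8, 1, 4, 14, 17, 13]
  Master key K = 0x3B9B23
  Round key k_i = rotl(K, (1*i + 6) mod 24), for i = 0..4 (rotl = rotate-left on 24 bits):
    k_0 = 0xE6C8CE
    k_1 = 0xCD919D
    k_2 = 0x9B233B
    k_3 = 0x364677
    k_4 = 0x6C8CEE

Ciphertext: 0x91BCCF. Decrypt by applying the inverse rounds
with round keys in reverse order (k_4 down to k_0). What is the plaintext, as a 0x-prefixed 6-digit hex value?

0xE7A458

s_0 = ciphertext = 0x91BCCF
s_1 = InvRound(s_0, k_4) = 0xDEC015
s_2 = InvRound(s_1, k_3) = 0xEACE00
s_3 = InvRound(s_2, k_2) = 0xF1B7F3
s_4 = InvRound(s_3, k_1) = 0xDF536F
s_5 = InvRound(s_4, k_0) = 0xE7A458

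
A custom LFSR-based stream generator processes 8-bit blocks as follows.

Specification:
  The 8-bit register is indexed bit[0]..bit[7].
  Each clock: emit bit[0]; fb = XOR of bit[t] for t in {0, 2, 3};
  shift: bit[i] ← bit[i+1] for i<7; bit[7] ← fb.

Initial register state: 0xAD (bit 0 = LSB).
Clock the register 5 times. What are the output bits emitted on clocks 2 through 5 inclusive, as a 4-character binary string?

0110

reg_0 = 0xAD
clock 1: out=1, reg = 0xD6
clock 2: out=0, reg = 0xEB
clock 3: out=1, reg = 0x75
clock 4: out=1, reg = 0x3A
clock 5: out=0, reg = 0x9D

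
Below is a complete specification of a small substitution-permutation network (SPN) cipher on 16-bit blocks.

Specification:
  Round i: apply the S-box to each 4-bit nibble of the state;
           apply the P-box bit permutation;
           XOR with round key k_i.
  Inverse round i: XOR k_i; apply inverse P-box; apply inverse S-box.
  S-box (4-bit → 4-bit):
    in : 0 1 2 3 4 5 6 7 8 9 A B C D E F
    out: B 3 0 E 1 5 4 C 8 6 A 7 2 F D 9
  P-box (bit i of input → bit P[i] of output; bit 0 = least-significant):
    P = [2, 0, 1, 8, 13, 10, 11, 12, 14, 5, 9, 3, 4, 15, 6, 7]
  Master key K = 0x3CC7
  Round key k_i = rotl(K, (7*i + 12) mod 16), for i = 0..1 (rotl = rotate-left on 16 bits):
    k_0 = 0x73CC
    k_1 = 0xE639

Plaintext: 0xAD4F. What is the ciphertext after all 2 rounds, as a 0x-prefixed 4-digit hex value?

s_0 = plaintext = 0xAD4F
s_1 = Round(s_0, k_0) = 0x9060
s_2 = Round(s_1, k_1) = 0x2F54

0x2F54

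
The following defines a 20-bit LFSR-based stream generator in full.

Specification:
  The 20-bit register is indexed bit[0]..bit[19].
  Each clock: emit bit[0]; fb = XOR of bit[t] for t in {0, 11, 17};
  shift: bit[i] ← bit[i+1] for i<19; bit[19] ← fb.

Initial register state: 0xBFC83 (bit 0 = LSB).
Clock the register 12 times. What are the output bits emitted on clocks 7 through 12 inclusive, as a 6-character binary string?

reg_0 = 0xBFC83
clock 1: out=1, reg = 0xDFE41
clock 2: out=1, reg = 0x6FF20
clock 3: out=0, reg = 0x37F90
clock 4: out=0, reg = 0x1BFC8
clock 5: out=0, reg = 0x8DFE4
clock 6: out=0, reg = 0xC6FF2
clock 7: out=0, reg = 0xE37F9
clock 8: out=1, reg = 0x71BFC
clock 9: out=0, reg = 0x38DFE
clock 10: out=0, reg = 0x1C6FF
clock 11: out=1, reg = 0x8E37F
clock 12: out=1, reg = 0xC71BF

010011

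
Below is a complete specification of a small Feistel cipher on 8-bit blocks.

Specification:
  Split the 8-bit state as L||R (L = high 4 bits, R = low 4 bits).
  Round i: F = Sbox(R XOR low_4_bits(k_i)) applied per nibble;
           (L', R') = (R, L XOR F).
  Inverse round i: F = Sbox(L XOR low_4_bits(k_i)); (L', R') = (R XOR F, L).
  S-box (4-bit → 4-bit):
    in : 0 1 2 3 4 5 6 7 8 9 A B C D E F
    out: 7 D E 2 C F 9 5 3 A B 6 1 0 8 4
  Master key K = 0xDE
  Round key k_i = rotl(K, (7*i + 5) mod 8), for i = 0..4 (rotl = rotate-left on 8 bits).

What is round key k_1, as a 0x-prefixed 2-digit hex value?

0xED

K = 0xDE
k_0 = rotl(K, (7*0+5) mod 8) = rotl(K, 5) = 0xDB
k_1 = rotl(K, (7*1+5) mod 8) = rotl(K, 4) = 0xED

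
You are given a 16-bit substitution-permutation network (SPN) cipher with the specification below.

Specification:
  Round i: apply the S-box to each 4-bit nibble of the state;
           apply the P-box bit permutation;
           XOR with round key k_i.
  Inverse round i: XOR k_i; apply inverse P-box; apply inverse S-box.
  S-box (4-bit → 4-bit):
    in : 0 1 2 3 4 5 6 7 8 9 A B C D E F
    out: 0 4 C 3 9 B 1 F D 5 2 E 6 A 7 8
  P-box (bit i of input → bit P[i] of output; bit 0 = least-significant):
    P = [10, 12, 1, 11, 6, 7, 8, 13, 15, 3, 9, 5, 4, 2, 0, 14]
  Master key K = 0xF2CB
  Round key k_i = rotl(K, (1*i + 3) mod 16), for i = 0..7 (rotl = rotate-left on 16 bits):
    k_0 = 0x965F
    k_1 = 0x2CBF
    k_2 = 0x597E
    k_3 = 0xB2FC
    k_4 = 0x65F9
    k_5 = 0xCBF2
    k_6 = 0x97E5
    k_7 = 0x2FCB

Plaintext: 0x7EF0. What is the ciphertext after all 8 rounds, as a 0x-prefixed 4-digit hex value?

0x0504

s_0 = plaintext = 0x7EF0
s_1 = Round(s_0, k_0) = 0x7442
s_2 = Round(s_1, k_1) = 0xC4C8
s_3 = Round(s_2, k_2) = 0xD4D9
s_4 = Round(s_3, k_3) = 0x565A
s_5 = Round(s_4, k_4) = 0x952D
s_6 = Round(s_5, k_5) = 0x72CB
s_7 = Round(s_6, k_6) = 0xCC52
s_8 = Round(s_7, k_7) = 0x0504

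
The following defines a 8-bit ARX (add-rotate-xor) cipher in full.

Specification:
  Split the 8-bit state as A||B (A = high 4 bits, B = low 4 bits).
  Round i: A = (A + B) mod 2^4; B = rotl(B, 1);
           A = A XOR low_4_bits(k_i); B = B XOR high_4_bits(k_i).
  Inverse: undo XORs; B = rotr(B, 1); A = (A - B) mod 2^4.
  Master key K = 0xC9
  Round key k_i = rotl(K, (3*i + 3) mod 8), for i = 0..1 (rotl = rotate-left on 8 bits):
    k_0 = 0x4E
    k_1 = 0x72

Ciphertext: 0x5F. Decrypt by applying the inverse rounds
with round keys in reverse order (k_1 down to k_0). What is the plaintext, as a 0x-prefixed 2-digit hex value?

s_0 = ciphertext = 0x5F
s_1 = InvRound(s_0, k_1) = 0x34
s_2 = InvRound(s_1, k_0) = 0xD0

0xD0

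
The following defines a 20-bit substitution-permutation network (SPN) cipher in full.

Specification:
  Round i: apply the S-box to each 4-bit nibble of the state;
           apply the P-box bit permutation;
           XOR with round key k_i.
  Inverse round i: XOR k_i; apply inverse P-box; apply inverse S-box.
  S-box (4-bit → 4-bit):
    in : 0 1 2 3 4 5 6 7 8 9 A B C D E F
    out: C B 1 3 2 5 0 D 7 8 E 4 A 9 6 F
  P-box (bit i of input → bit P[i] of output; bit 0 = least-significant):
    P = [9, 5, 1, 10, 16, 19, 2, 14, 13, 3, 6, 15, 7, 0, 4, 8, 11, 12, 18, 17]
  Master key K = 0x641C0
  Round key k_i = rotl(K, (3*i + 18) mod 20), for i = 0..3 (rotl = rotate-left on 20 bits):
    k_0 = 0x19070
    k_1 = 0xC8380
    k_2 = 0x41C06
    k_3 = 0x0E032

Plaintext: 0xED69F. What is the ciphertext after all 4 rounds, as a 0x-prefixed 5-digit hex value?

s_0 = plaintext = 0xED69F
s_1 = Round(s_0, k_0) = 0x5C7D2
s_2 = Round(s_1, k_1) = 0x968C1
s_3 = Round(s_2, k_2) = 0xE7A6E
s_4 = Round(s_3, k_3) = 0x471C8

0x471C8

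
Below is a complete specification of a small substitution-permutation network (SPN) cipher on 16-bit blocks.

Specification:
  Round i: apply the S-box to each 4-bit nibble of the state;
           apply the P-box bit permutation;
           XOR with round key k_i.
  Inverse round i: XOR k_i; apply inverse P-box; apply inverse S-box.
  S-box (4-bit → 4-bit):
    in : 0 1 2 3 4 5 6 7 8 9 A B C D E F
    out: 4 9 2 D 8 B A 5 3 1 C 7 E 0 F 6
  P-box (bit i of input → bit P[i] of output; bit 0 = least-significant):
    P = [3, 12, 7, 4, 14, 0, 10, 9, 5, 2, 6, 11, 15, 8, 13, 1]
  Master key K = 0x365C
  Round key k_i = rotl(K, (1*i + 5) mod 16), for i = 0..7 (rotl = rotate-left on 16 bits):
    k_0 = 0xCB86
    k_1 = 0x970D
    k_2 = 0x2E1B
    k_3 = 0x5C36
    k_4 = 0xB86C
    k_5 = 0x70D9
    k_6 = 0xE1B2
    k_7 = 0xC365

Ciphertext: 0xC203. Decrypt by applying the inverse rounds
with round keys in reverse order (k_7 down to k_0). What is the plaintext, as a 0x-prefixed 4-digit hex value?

s_0 = ciphertext = 0xC203
s_1 = InvRound(s_0, k_7) = 0x6BDD
s_2 = InvRound(s_1, k_6) = 0x1E69
s_3 = InvRound(s_2, k_5) = 0x013A
s_4 = InvRound(s_3, k_4) = 0xECD6
s_5 = InvRound(s_4, k_3) = 0x77DF
s_6 = InvRound(s_5, k_2) = 0x2C9F
s_7 = InvRound(s_6, k_1) = 0xE44C
s_8 = InvRound(s_7, k_0) = 0xCAA7

0xCAA7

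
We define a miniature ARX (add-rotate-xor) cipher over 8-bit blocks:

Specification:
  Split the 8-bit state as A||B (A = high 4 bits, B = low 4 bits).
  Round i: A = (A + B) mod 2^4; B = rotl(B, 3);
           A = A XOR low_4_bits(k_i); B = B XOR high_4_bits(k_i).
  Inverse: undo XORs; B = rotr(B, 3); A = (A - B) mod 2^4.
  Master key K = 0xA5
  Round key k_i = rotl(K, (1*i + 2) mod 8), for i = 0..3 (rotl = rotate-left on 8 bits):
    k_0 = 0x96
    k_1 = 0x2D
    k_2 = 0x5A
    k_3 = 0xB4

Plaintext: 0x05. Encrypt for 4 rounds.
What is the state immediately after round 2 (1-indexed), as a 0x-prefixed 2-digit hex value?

0xBB

s_0 = plaintext = 0x05
s_1 = Round(s_0, k_0) = 0x33
s_2 = Round(s_1, k_1) = 0xBB
s_3 = Round(s_2, k_2) = 0xC8
s_4 = Round(s_3, k_3) = 0x0F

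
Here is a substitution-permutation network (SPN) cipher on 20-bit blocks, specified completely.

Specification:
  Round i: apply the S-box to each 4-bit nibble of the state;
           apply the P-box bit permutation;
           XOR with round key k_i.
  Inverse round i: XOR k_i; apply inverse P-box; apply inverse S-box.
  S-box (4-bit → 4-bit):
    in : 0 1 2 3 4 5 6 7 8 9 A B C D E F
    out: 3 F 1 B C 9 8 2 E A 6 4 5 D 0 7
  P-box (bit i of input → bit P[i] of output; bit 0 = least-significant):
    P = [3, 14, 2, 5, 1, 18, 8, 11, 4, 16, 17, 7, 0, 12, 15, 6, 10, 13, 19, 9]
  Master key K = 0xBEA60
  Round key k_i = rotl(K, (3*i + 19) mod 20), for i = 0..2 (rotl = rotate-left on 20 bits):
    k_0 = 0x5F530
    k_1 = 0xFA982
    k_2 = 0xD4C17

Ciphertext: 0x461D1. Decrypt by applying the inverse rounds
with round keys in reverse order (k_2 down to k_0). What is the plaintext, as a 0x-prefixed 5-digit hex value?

0x161BE

s_0 = ciphertext = 0x461D1
s_1 = InvRound(s_0, k_2) = 0xF69DB
s_2 = InvRound(s_1, k_1) = 0xED2E0
s_3 = InvRound(s_2, k_0) = 0x161BE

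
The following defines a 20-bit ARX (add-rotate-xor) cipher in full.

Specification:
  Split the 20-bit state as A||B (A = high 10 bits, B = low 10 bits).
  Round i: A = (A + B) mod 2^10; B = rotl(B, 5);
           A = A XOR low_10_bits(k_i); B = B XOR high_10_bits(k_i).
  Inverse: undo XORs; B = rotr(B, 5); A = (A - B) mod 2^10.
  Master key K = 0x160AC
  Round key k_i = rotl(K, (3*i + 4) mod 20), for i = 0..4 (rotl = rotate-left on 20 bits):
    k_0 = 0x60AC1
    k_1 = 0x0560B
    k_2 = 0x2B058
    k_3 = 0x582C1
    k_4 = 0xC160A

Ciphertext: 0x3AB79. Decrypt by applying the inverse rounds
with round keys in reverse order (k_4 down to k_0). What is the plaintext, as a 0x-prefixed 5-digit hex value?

0x0873F

s_0 = ciphertext = 0x3AB79
s_1 = InvRound(s_0, k_4) = 0xD7783
s_2 = InvRound(s_1, k_3) = 0x49477
s_3 = InvRound(s_2, k_2) = 0x85F66
s_4 = InvRound(s_3, k_1) = 0x6867B
s_5 = InvRound(s_4, k_0) = 0x0873F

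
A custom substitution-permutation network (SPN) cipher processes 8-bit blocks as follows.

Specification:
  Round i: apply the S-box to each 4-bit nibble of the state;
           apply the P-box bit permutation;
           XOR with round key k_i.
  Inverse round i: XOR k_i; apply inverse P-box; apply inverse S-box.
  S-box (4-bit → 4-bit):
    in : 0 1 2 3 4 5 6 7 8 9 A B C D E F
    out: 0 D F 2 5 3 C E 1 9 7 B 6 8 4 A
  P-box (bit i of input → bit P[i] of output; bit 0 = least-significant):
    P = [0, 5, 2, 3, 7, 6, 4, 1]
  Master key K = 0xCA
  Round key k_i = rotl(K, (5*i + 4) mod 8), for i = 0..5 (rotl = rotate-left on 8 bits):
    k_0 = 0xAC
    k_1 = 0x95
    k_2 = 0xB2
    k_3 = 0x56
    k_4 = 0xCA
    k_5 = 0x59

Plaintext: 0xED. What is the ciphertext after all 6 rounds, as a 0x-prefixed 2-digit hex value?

s_0 = plaintext = 0xED
s_1 = Round(s_0, k_0) = 0xB4
s_2 = Round(s_1, k_1) = 0x52
s_3 = Round(s_2, k_2) = 0x5F
s_4 = Round(s_3, k_3) = 0xBE
s_5 = Round(s_4, k_4) = 0x0C
s_6 = Round(s_5, k_5) = 0x7D

0x7D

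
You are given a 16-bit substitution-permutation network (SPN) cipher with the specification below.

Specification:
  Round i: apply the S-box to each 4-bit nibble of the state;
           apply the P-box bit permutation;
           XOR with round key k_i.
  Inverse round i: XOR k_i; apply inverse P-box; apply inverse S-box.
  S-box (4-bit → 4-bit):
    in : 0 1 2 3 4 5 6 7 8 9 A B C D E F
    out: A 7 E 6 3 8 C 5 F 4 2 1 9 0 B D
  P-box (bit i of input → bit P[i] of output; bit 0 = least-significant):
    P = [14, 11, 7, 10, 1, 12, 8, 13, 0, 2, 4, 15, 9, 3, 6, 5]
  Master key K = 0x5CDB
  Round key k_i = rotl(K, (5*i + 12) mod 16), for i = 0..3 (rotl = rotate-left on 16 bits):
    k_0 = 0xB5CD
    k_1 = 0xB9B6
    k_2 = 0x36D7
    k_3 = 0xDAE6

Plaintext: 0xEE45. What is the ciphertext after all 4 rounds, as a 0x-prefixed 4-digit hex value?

s_0 = plaintext = 0xEE45
s_1 = Round(s_0, k_0) = 0x23E2
s_2 = Round(s_1, k_1) = 0x8548
s_3 = Round(s_2, k_2) = 0xE83D
s_4 = Round(s_3, k_3) = 0x49DB

0x49DB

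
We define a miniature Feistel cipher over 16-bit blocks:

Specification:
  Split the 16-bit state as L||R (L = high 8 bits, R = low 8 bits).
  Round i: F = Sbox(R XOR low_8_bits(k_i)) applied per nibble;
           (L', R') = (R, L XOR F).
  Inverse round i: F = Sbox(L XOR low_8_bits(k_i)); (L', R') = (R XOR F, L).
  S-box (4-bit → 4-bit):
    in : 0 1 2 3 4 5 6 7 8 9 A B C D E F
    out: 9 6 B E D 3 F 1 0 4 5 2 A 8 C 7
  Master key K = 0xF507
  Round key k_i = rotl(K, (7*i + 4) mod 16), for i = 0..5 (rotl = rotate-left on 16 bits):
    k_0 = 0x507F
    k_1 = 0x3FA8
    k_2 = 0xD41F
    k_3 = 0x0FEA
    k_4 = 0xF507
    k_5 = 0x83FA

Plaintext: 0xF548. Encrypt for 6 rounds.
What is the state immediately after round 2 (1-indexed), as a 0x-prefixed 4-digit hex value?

s_0 = plaintext = 0xF548
s_1 = Round(s_0, k_0) = 0x4814
s_2 = Round(s_1, k_1) = 0x1462
s_3 = Round(s_2, k_2) = 0x620C
s_4 = Round(s_3, k_3) = 0x0CAD
s_5 = Round(s_4, k_4) = 0xAD59
s_6 = Round(s_5, k_5) = 0x59F3

0x1462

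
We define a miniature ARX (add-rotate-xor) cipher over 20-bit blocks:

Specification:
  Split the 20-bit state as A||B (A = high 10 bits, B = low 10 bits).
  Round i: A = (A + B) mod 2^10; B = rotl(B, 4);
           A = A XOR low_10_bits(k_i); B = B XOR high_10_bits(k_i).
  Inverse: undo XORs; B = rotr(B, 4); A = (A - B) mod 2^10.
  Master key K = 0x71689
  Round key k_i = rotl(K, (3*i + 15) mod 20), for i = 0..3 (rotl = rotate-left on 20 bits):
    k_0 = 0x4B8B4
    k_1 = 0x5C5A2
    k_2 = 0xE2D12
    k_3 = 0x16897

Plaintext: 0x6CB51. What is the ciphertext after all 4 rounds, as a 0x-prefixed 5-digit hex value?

0xEE974

s_0 = plaintext = 0x6CB51
s_1 = Round(s_0, k_0) = 0x6DC33
s_2 = Round(s_1, k_1) = 0x12241
s_3 = Round(s_2, k_2) = 0xE6F92
s_4 = Round(s_3, k_3) = 0xEE974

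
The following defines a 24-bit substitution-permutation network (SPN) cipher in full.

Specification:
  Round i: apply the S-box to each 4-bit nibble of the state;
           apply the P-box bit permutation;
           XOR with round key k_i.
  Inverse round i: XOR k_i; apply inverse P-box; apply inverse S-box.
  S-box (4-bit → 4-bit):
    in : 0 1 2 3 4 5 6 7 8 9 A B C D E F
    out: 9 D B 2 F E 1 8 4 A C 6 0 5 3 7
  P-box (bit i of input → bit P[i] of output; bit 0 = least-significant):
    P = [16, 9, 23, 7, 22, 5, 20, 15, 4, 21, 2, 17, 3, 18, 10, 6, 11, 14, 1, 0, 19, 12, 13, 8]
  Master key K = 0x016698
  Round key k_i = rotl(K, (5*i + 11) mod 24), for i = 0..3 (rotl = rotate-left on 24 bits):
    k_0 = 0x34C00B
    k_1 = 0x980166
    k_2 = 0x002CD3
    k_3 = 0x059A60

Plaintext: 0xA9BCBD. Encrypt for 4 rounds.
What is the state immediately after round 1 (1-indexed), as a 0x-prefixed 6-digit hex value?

s_0 = plaintext = 0xA9BCBD
s_1 = Round(s_0, k_0) = 0xA1A52A
s_2 = Round(s_1, k_1) = 0x7AAC81
s_3 = Round(s_2, k_2) = 0x912910
s_4 = Round(s_3, k_3) = 0x7203AB

0xA1A52A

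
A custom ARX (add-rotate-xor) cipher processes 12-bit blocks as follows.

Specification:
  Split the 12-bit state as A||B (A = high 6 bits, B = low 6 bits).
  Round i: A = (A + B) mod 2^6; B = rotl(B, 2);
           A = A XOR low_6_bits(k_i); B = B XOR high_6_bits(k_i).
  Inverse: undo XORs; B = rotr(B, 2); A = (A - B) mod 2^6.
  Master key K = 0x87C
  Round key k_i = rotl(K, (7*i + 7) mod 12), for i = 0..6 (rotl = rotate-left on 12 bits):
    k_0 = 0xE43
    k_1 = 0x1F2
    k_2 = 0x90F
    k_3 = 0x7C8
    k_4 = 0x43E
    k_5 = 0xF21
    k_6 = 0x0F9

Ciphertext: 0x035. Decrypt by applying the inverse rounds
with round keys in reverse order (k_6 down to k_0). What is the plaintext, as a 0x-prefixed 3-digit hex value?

0xB41

s_0 = ciphertext = 0x035
s_1 = InvRound(s_0, k_6) = 0x32D
s_2 = InvRound(s_1, k_5) = 0x654
s_3 = InvRound(s_2, k_4) = 0x981
s_4 = InvRound(s_3, k_3) = 0x1E7
s_5 = InvRound(s_4, k_2) = 0x630
s_6 = InvRound(s_5, k_1) = 0xB7D
s_7 = InvRound(s_6, k_0) = 0xB41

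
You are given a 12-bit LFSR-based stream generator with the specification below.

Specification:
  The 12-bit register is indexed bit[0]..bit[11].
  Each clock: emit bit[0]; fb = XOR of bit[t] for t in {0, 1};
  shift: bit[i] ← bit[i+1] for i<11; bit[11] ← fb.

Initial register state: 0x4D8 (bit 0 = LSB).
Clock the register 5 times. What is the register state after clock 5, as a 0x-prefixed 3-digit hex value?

0xA26

reg_0 = 0x4D8
clock 1: out=0, reg = 0x26C
clock 2: out=0, reg = 0x136
clock 3: out=0, reg = 0x89B
clock 4: out=1, reg = 0x44D
clock 5: out=1, reg = 0xA26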